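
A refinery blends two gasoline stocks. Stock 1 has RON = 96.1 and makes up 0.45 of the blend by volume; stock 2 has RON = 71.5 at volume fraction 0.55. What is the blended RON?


Linear blending: RON_blend = sum(vi * RONi)
Contribution 1: 0.45 * 96.1 = 43.245
Contribution 2: 0.55 * 71.5 = 39.325
RON_blend = 43.245 + 39.325 = 82.57

82.57


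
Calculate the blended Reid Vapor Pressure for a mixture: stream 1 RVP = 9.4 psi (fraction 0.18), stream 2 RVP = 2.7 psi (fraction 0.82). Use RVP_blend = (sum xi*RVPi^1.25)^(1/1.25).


Chevron index: RVP_blend = (sum xi*RVPi^1.25)^(1/1.25)
RVP^1.25 terms: 0.18 * 9.4^1.25 + 0.82 * 2.7^1.25 = 5.8007
RVP_blend = 5.8007^(1/1.25) = 4.081

4.081 psi


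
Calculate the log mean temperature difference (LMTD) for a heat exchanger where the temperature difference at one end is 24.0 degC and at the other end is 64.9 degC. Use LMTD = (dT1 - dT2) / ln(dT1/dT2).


LMTD = (dT1 - dT2) / ln(dT1/dT2)
= (24.0 - 64.9) / ln(24.0 / 64.9) = -40.9 / -0.994794 = 41.11

41.11 degC


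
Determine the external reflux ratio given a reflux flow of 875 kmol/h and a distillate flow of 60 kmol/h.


Reflux ratio definition: R = L / D (liquid returned / distillate withdrawn)
L = 875 kmol/h, D = 60 kmol/h
R = 875 / 60 = 14.58

14.58


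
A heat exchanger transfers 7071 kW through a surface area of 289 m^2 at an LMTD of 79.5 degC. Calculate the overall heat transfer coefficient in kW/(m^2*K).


From Q = U*A*LMTD, U = Q / (A * LMTD)
U = 7071 / (289 * 79.5) = 7071 / 22975.5 = 0.3078

0.3078 kW/(m^2*K)


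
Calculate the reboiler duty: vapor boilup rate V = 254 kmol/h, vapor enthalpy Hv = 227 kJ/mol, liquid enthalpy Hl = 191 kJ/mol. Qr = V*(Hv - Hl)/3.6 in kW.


Qr = 254 * (227 - 191) / 3.6 = 254 * 36 / 3.6 = 2540

2540 kW


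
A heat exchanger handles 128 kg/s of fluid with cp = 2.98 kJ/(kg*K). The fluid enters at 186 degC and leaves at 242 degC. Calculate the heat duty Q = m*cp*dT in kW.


Q = m_dot * cp * delta_T
delta_T = 242 - 186 = 56 K
Q = 128 * 2.98 * 56
= 381.44 * 56
= 21360.64 kW

21360.64 kW


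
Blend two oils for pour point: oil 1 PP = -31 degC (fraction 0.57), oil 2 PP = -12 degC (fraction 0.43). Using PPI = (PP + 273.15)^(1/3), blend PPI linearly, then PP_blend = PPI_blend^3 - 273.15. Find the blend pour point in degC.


PPI_1 = (-31 + 273.15)^(1/3) = 6.232967
PPI_2 = (-12 + 273.15)^(1/3) = 6.391901
PPI_blend = 0.57 * 6.232967 + 0.43 * 6.391901 = 6.301309
PP_blend = 6.301309^3 - 273.15 = 250.2029 - 273.15 = -22.95

-22.95 degC


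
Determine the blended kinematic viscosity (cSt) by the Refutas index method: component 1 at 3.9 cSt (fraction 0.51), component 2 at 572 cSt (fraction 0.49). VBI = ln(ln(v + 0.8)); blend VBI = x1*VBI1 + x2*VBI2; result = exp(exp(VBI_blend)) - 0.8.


Refutas method: VBN_i = 14.534*ln(ln(visc_i + 0.8)) + 10.975, blended linearly by mass fraction; since VBN is linear in VBI_i = ln(ln(visc_i + 0.8)) and the fractions sum to 1, blend VBI directly: visc = exp(exp(VBI_blend)) - 0.8
VBI_1 = ln(ln(3.9 + 0.8)) = 0.436681
VBI_2 = ln(ln(572 + 0.8)) = 1.84854
VBI_blend = 0.51 * 0.436681 + 0.49 * 1.84854 = 1.12849
visc_blend = exp(exp(1.12849)) - 0.8 = 21.20

21.20 cSt


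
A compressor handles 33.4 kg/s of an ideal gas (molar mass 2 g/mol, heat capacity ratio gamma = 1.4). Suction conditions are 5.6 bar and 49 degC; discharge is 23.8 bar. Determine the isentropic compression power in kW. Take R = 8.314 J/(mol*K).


Isentropic work: W = m*(gamma/(gamma-1))*(R*T1/MW)*((P2/P1)^((gamma-1)/gamma) - 1)
T1 = 49 + 273.15 = 322.15 K
Pressure ratio = 23.8 / 5.6 = 4.25
Exponent = (1.4 - 1)/1.4 = 0.285714
(P2/P1)^exp - 1 = 4.25^0.285714 - 1 = 0.511957
W = 33.4 * 1.4 / 0.4 * 8.314 * 322.15 / 2 * 0.511957 = 80150

80150 kW


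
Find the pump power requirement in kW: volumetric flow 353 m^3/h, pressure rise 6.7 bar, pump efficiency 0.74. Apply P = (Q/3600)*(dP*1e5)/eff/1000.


Q = 353 / 3600 = 0.0980556 m^3/s
P = 0.0980556 * (6.7 * 1e5) / 0.74 / 1000 = 88.78

88.78 kW


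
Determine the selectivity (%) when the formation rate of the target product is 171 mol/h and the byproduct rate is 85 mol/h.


Selectivity = desired / (desired + undesired) * 100
Total products = 171 + 85 = 256 mol/h
S = 171 / 256 * 100
= 0.6680 * 100
= 66.80 %

66.80 %


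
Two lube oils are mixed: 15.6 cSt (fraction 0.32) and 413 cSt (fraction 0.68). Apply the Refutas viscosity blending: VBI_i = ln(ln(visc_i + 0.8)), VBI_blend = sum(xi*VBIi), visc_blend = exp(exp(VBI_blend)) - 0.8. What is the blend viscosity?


Refutas method: VBN_i = 14.534*ln(ln(visc_i + 0.8)) + 10.975, blended linearly by mass fraction; since VBN is linear in VBI_i = ln(ln(visc_i + 0.8)) and the fractions sum to 1, blend VBI directly: visc = exp(exp(VBI_blend)) - 0.8
VBI_1 = ln(ln(15.6 + 0.8)) = 1.02865
VBI_2 = ln(ln(413 + 0.8)) = 1.79598
VBI_blend = 0.32 * 1.02865 + 0.68 * 1.79598 = 1.55043
visc_blend = exp(exp(1.55043)) - 0.8 = 110.6

110.6 cSt


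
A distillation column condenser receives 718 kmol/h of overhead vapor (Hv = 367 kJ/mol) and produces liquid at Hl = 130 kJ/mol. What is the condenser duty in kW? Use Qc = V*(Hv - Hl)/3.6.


Qc = 718 * (367 - 130) / 3.6 = 718 * 237 / 3.6 = 47270

47270 kW


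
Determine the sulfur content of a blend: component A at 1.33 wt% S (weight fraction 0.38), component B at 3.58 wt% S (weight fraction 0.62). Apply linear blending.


Linear sulfur blending: S_blend = x1*S1 + x2*S2
Contribution 1: 0.38 * 1.33 = 0.5054 wt%
Contribution 2: 0.62 * 3.58 = 2.2196 wt%
S_blend = 0.5054 + 2.2196 = 2.725

2.725 wt%


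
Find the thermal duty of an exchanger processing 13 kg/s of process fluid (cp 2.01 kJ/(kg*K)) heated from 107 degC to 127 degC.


Q = m_dot * cp * delta_T
delta_T = 127 - 107 = 20 K
Q = 13 * 2.01 * 20
= 26.13 * 20
= 522.6 kW

522.6 kW


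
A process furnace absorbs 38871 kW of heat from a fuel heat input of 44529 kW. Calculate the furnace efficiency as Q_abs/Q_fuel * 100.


Furnace efficiency = Q_absorbed / Q_fuel * 100
= 38871 / 44529 * 100 = 87.29

87.29 %


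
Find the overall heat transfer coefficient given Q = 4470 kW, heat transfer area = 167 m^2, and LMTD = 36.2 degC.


From Q = U*A*LMTD, U = Q / (A * LMTD)
U = 4470 / (167 * 36.2) = 4470 / 6045.4 = 0.7394

0.7394 kW/(m^2*K)


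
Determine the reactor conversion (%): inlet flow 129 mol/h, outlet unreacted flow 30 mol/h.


X = (F_in - F_out) / F_in * 100
Moles reacted = 129 - 30 = 99
X = 99 / 129 * 100
= 0.7674 * 100
= 76.74 %

76.74 %


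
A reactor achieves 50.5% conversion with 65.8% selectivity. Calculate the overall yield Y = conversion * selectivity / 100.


Overall yield = conversion (%) * selectivity (%) / 100
Conversion = 50.5%, Selectivity = 65.8%
Y = 50.5 * 65.8 / 100
= 33.229 %

33.229 %


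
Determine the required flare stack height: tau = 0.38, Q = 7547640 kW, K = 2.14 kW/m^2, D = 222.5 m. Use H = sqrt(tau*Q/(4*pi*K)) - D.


tau*Q/(4*pi*K) = 0.38 * 7547640 / (4 * pi * 2.14) = 106653
sqrt(106653) = 326.578
H = 326.578 - 222.5 = 104.1

104.1 m


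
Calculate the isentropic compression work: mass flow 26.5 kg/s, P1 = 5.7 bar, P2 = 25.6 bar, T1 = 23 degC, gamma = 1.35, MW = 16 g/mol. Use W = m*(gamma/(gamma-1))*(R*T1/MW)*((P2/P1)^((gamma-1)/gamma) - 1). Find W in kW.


Isentropic work: W = m*(gamma/(gamma-1))*(R*T1/MW)*((P2/P1)^((gamma-1)/gamma) - 1)
T1 = 23 + 273.15 = 296.15 K
Pressure ratio = 25.6 / 5.7 = 4.49123
Exponent = (1.35 - 1)/1.35 = 0.259259
(P2/P1)^exp - 1 = 4.49123^0.259259 - 1 = 0.476154
W = 26.5 * 1.35 / 0.35 * 8.314 * 296.15 / 16 * 0.476154 = 7490

7490 kW


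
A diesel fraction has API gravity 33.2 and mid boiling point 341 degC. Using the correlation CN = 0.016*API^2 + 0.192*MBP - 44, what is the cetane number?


CN = 0.016 * 33.2^2 + 0.192 * 341 - 44
CN = 17.63584 + 65.472 - 44 = 39.10784

39.10784


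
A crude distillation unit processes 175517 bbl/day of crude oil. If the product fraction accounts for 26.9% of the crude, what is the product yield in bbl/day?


Crude throughput = 175517 bbl/day
Fraction yield = 26.9%
yield = throughput * fraction / 100
yield = 175517 * 26.9 / 100 = 47214.073

47214.073 bbl/day


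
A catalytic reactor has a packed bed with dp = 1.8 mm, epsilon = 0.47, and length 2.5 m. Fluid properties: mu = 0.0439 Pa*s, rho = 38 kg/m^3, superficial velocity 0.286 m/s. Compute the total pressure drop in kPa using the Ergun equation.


dp = 1.8 mm = 0.0018 m
Viscous term = 150*0.0439*0.286*(1-0.47)^2 / (0.0018^2*0.47^3) = 1572660
Inertial term = 1.75*38*0.286^2*(1-0.47) / (0.0018*0.47^3) = 15426.4
dP/L = 1572660 + 15426.4 = 1588090 Pa/m
dP = 1588090 * 2.5 / 1000 = 3970 kPa

3970 kPa


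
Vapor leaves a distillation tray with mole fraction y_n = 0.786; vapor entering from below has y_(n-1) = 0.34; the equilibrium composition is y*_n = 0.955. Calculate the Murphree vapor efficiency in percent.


Murphree vapor efficiency: EMV = (y_n - y_(n-1)) / (y*_n - y_(n-1)) * 100
EMV = (0.786 - 0.34) / (0.955 - 0.34) * 100 = 0.446 / 0.615 * 100 = 72.52

72.52 %


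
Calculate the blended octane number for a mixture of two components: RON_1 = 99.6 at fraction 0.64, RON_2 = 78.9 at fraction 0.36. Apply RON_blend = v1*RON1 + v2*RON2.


Linear blending: RON_blend = sum(vi * RONi)
Contribution 1: 0.64 * 99.6 = 63.744
Contribution 2: 0.36 * 78.9 = 28.404
RON_blend = 63.744 + 28.404 = 92.148

92.148


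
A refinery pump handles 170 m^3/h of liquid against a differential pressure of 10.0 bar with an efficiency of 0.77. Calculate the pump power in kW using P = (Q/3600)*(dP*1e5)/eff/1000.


Q = 170 / 3600 = 0.0472222 m^3/s
P = 0.0472222 * (10.0 * 1e5) / 0.77 / 1000 = 61.33

61.33 kW


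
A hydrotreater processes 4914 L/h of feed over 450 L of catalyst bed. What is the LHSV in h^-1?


LHSV = volumetric feed rate / catalyst volume
= 4914 L/h / 450 L
= 10.92 h^-1

10.92 h^-1


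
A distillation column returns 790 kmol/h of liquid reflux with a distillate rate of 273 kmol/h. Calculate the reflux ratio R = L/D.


Reflux ratio definition: R = L / D (liquid returned / distillate withdrawn)
L = 790 kmol/h, D = 273 kmol/h
R = 790 / 273 = 2.894

2.894


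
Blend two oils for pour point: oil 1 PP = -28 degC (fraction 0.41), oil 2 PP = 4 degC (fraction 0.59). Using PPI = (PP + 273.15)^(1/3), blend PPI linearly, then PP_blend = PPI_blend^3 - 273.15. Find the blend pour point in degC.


PPI_1 = (-28 + 273.15)^(1/3) = 6.258601
PPI_2 = (4 + 273.15)^(1/3) = 6.51986
PPI_blend = 0.41 * 6.258601 + 0.59 * 6.51986 = 6.412744
PP_blend = 6.412744^3 - 273.15 = 263.7131 - 273.15 = -9.44

-9.44 degC


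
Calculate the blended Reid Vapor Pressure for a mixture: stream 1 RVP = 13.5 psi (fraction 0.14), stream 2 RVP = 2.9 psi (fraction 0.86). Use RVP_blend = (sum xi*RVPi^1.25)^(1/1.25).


Chevron index: RVP_blend = (sum xi*RVPi^1.25)^(1/1.25)
RVP^1.25 terms: 0.14 * 13.5^1.25 + 0.86 * 2.9^1.25 = 6.87739
RVP_blend = 6.87739^(1/1.25) = 4.677

4.677 psi


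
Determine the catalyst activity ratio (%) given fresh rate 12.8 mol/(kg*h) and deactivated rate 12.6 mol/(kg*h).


Activity (%) = (rate_used / rate_fresh) * 100
rate_used = 12.6, rate_fresh = 12.8
= (12.6 / 12.8) * 100
= 0.9844 * 100 = 98.44

98.44 %


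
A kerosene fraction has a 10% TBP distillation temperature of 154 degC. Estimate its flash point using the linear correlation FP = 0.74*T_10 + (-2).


FP = 0.74 * 154 + (-2) = 111.96

111.96 degC


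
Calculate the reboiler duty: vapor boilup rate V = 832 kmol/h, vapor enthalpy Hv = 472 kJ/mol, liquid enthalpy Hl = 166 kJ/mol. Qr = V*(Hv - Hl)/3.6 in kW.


Qr = 832 * (472 - 166) / 3.6 = 832 * 306 / 3.6 = 70720

70720 kW


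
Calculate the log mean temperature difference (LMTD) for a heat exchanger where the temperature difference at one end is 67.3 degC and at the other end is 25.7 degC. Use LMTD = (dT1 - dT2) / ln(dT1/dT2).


LMTD = (dT1 - dT2) / ln(dT1/dT2)
= (67.3 - 25.7) / ln(67.3 / 25.7) = 41.6 / 0.962669 = 43.21

43.21 degC


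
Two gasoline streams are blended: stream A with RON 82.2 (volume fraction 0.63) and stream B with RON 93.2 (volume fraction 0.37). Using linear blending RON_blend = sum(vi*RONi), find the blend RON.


Linear blending: RON_blend = sum(vi * RONi)
Contribution 1: 0.63 * 82.2 = 51.786
Contribution 2: 0.37 * 93.2 = 34.484
RON_blend = 51.786 + 34.484 = 86.27

86.27


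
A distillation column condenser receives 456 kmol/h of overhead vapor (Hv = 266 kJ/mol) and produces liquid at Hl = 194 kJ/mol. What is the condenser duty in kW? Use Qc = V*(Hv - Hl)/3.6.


Qc = 456 * (266 - 194) / 3.6 = 456 * 72 / 3.6 = 9120

9120 kW


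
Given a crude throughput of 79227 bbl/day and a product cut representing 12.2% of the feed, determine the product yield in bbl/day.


Crude throughput = 79227 bbl/day
Fraction yield = 12.2%
yield = throughput * fraction / 100
yield = 79227 * 12.2 / 100 = 9665.694

9665.694 bbl/day


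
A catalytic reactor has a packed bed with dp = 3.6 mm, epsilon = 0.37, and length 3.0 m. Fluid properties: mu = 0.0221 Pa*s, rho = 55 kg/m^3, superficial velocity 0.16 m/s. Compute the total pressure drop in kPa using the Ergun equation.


dp = 3.6 mm = 0.0036 m
Viscous term = 150*0.0221*0.16*(1-0.37)^2 / (0.0036^2*0.37^3) = 320682
Inertial term = 1.75*55*0.16^2*(1-0.37) / (0.0036*0.37^3) = 8512.82
dP/L = 320682 + 8512.82 = 329195 Pa/m
dP = 329195 * 3.0 / 1000 = 987.6 kPa

987.6 kPa


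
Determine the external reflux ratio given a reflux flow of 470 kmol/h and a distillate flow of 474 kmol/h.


Reflux ratio definition: R = L / D (liquid returned / distillate withdrawn)
L = 470 kmol/h, D = 474 kmol/h
R = 470 / 474 = 0.9916

0.9916


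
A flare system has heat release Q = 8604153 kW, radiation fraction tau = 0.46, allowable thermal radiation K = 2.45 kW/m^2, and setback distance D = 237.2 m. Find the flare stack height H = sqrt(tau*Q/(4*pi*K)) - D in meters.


tau*Q/(4*pi*K) = 0.46 * 8604153 / (4 * pi * 2.45) = 128555
sqrt(128555) = 358.546
H = 358.546 - 237.2 = 121.3

121.3 m


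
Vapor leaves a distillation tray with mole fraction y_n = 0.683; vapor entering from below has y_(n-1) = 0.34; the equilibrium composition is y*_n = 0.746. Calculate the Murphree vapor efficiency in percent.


Murphree vapor efficiency: EMV = (y_n - y_(n-1)) / (y*_n - y_(n-1)) * 100
EMV = (0.683 - 0.34) / (0.746 - 0.34) * 100 = 0.343 / 0.406 * 100 = 84.48

84.48 %


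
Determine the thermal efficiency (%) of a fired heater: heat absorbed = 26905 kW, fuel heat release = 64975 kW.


Furnace efficiency = Q_absorbed / Q_fuel * 100
= 26905 / 64975 * 100 = 41.41

41.41 %


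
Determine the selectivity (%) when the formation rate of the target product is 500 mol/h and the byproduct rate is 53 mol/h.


Selectivity = desired / (desired + undesired) * 100
Total products = 500 + 53 = 553 mol/h
S = 500 / 553 * 100
= 0.9042 * 100
= 90.42 %

90.42 %


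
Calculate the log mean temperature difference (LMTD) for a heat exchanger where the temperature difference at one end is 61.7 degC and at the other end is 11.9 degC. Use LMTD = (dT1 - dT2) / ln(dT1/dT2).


LMTD = (dT1 - dT2) / ln(dT1/dT2)
= (61.7 - 11.9) / ln(61.7 / 11.9) = 49.8 / 1.64575 = 30.26

30.26 degC


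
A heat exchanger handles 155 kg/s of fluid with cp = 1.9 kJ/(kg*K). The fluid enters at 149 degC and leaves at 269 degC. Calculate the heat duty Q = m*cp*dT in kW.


Q = m_dot * cp * delta_T
delta_T = 269 - 149 = 120 K
Q = 155 * 1.9 * 120
= 294.5 * 120
= 35340 kW

35340 kW


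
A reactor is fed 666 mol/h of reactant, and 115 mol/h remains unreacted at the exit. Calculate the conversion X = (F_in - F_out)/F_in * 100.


X = (F_in - F_out) / F_in * 100
Moles reacted = 666 - 115 = 551
X = 551 / 666 * 100
= 0.8273 * 100
= 82.73 %

82.73 %


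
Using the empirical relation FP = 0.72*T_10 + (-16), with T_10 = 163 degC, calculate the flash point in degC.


FP = 0.72 * 163 + (-16) = 101.36

101.36 degC


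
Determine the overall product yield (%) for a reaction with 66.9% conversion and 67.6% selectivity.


Overall yield = conversion (%) * selectivity (%) / 100
Conversion = 66.9%, Selectivity = 67.6%
Y = 66.9 * 67.6 / 100
= 45.2244 %

45.2244 %


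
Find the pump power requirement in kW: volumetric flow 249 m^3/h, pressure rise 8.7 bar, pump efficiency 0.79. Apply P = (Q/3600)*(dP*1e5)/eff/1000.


Q = 249 / 3600 = 0.0691667 m^3/s
P = 0.0691667 * (8.7 * 1e5) / 0.79 / 1000 = 76.17

76.17 kW


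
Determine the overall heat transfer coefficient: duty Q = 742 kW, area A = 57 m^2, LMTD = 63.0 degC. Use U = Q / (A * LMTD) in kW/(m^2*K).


From Q = U*A*LMTD, U = Q / (A * LMTD)
U = 742 / (57 * 63.0) = 742 / 3591 = 0.2066

0.2066 kW/(m^2*K)


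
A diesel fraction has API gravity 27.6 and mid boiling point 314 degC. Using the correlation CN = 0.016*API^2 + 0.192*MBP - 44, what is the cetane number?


CN = 0.016 * 27.6^2 + 0.192 * 314 - 44
CN = 12.18816 + 60.288 - 44 = 28.47616

28.47616


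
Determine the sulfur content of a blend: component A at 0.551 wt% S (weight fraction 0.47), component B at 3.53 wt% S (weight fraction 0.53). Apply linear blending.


Linear sulfur blending: S_blend = x1*S1 + x2*S2
Contribution 1: 0.47 * 0.551 = 0.25897 wt%
Contribution 2: 0.53 * 3.53 = 1.8709 wt%
S_blend = 0.25897 + 1.8709 = 2.12987

2.12987 wt%


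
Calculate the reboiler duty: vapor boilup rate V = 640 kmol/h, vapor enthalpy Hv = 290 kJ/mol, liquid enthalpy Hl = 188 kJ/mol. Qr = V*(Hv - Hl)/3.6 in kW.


Qr = 640 * (290 - 188) / 3.6 = 640 * 102 / 3.6 = 18130

18130 kW


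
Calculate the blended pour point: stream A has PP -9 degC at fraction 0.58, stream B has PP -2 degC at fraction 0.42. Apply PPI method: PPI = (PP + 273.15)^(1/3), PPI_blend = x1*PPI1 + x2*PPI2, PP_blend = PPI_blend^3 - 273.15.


PPI_1 = (-9 + 273.15)^(1/3) = 6.416283
PPI_2 = (-2 + 273.15)^(1/3) = 6.472467
PPI_blend = 0.58 * 6.416283 + 0.42 * 6.472467 = 6.43988
PP_blend = 6.43988^3 - 273.15 = 267.0751 - 273.15 = -6.07

-6.07 degC


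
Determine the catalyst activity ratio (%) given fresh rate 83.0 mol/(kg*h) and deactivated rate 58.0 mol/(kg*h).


Activity (%) = (rate_used / rate_fresh) * 100
rate_used = 58.0, rate_fresh = 83.0
= (58.0 / 83.0) * 100
= 0.6988 * 100 = 69.88

69.88 %


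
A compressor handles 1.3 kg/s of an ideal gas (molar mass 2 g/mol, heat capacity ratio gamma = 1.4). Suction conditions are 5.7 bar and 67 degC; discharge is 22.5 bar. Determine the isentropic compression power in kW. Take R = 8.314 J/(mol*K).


Isentropic work: W = m*(gamma/(gamma-1))*(R*T1/MW)*((P2/P1)^((gamma-1)/gamma) - 1)
T1 = 67 + 273.15 = 340.15 K
Pressure ratio = 22.5 / 5.7 = 3.94737
Exponent = (1.4 - 1)/1.4 = 0.285714
(P2/P1)^exp - 1 = 3.94737^0.285714 - 1 = 0.480381
W = 1.3 * 1.4 / 0.4 * 8.314 * 340.15 / 2 * 0.480381 = 3091

3091 kW


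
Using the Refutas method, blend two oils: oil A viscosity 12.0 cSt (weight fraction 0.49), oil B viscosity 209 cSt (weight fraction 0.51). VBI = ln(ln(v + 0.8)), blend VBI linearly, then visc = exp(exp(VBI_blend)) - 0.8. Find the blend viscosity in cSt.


Refutas method: VBN_i = 14.534*ln(ln(visc_i + 0.8)) + 10.975, blended linearly by mass fraction; since VBN is linear in VBI_i = ln(ln(visc_i + 0.8)) and the fractions sum to 1, blend VBI directly: visc = exp(exp(VBI_blend)) - 0.8
VBI_1 = ln(ln(12.0 + 0.8)) = 0.935876
VBI_2 = ln(ln(209 + 0.8)) = 1.67638
VBI_blend = 0.49 * 0.935876 + 0.51 * 1.67638 = 1.31353
visc_blend = exp(exp(1.31353)) - 0.8 = 40.43

40.43 cSt


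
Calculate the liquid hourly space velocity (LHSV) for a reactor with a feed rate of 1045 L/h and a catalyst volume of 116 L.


LHSV = volumetric feed rate / catalyst volume
= 1045 L/h / 116 L
= 9.009 h^-1

9.009 h^-1


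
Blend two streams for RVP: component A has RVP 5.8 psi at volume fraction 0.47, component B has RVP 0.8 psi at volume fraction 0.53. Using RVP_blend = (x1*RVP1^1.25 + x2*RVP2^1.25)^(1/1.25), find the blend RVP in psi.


Chevron index: RVP_blend = (sum xi*RVPi^1.25)^(1/1.25)
RVP^1.25 terms: 0.47 * 5.8^1.25 + 0.53 * 0.8^1.25 = 4.63141
RVP_blend = 4.63141^(1/1.25) = 3.409

3.409 psi


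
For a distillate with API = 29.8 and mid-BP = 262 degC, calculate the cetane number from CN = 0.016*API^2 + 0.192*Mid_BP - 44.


CN = 0.016 * 29.8^2 + 0.192 * 262 - 44
CN = 14.20864 + 50.304 - 44 = 20.51264

20.51264


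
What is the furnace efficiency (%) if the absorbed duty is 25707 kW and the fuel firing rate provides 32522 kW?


Furnace efficiency = Q_absorbed / Q_fuel * 100
= 25707 / 32522 * 100 = 79.04

79.04 %


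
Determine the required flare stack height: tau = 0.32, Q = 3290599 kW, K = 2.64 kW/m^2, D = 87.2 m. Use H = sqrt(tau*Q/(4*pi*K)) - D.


tau*Q/(4*pi*K) = 0.32 * 3290599 / (4 * pi * 2.64) = 31740.3
sqrt(31740.3) = 178.158
H = 178.158 - 87.2 = 90.96

90.96 m


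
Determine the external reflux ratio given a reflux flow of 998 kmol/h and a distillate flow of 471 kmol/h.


Reflux ratio definition: R = L / D (liquid returned / distillate withdrawn)
L = 998 kmol/h, D = 471 kmol/h
R = 998 / 471 = 2.119

2.119


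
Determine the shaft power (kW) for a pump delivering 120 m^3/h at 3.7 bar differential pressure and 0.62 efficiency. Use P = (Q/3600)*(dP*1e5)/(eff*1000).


Q = 120 / 3600 = 0.0333333 m^3/s
P = 0.0333333 * (3.7 * 1e5) / 0.62 / 1000 = 19.89

19.89 kW


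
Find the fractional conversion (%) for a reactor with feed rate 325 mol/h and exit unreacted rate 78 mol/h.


X = (F_in - F_out) / F_in * 100
Moles reacted = 325 - 78 = 247
X = 247 / 325 * 100
= 0.7600 * 100
= 76.00 %

76.00 %


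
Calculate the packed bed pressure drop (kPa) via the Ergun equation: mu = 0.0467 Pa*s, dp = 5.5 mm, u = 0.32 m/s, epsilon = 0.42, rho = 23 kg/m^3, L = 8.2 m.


dp = 5.5 mm = 0.0055 m
Viscous term = 150*0.0467*0.32*(1-0.42)^2 / (0.0055^2*0.42^3) = 336466
Inertial term = 1.75*23*0.32^2*(1-0.42) / (0.0055*0.42^3) = 5866.56
dP/L = 336466 + 5866.56 = 342333 Pa/m
dP = 342333 * 8.2 / 1000 = 2807 kPa

2807 kPa


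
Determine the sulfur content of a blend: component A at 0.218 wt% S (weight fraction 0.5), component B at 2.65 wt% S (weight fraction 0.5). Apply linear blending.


Linear sulfur blending: S_blend = x1*S1 + x2*S2
Contribution 1: 0.5 * 0.218 = 0.109 wt%
Contribution 2: 0.5 * 2.65 = 1.325 wt%
S_blend = 0.109 + 1.325 = 1.434

1.434 wt%


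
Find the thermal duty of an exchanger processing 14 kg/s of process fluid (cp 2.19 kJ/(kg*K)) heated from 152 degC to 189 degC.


Q = m_dot * cp * delta_T
delta_T = 189 - 152 = 37 K
Q = 14 * 2.19 * 37
= 30.66 * 37
= 1134.42 kW

1134.42 kW


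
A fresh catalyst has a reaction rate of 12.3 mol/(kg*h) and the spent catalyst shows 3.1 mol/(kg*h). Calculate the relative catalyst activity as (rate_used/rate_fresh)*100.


Activity (%) = (rate_used / rate_fresh) * 100
rate_used = 3.1, rate_fresh = 12.3
= (3.1 / 12.3) * 100
= 0.2520 * 100 = 25.20

25.20 %


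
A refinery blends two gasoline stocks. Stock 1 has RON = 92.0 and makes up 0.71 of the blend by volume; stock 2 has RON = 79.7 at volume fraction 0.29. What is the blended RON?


Linear blending: RON_blend = sum(vi * RONi)
Contribution 1: 0.71 * 92.0 = 65.32
Contribution 2: 0.29 * 79.7 = 23.113
RON_blend = 65.32 + 23.113 = 88.433

88.433


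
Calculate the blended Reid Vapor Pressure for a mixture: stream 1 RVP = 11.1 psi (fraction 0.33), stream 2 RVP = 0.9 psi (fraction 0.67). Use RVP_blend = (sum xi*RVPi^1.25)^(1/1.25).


Chevron index: RVP_blend = (sum xi*RVPi^1.25)^(1/1.25)
RVP^1.25 terms: 0.33 * 11.1^1.25 + 0.67 * 0.9^1.25 = 7.27334
RVP_blend = 7.27334^(1/1.25) = 4.891

4.891 psi


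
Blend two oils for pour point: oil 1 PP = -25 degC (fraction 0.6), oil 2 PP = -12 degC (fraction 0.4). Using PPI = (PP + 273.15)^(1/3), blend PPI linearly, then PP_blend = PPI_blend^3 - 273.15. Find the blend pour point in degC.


PPI_1 = (-25 + 273.15)^(1/3) = 6.284028
PPI_2 = (-12 + 273.15)^(1/3) = 6.391901
PPI_blend = 0.6 * 6.284028 + 0.4 * 6.391901 = 6.327177
PP_blend = 6.327177^3 - 273.15 = 253.2969 - 273.15 = -19.85

-19.85 degC


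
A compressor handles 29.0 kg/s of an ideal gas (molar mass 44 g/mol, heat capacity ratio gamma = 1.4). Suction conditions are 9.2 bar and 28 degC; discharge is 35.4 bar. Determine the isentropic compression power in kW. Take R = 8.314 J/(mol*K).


Isentropic work: W = m*(gamma/(gamma-1))*(R*T1/MW)*((P2/P1)^((gamma-1)/gamma) - 1)
T1 = 28 + 273.15 = 301.15 K
Pressure ratio = 35.4 / 9.2 = 3.84783
Exponent = (1.4 - 1)/1.4 = 0.285714
(P2/P1)^exp - 1 = 3.84783^0.285714 - 1 = 0.469618
W = 29.0 * 1.4 / 0.4 * 8.314 * 301.15 / 44 * 0.469618 = 2712

2712 kW


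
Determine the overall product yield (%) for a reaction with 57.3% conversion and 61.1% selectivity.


Overall yield = conversion (%) * selectivity (%) / 100
Conversion = 57.3%, Selectivity = 61.1%
Y = 57.3 * 61.1 / 100
= 35.0103 %

35.0103 %


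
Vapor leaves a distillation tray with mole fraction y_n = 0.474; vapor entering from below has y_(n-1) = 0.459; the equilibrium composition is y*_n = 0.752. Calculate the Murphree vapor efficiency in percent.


Murphree vapor efficiency: EMV = (y_n - y_(n-1)) / (y*_n - y_(n-1)) * 100
EMV = (0.474 - 0.459) / (0.752 - 0.459) * 100 = 0.015 / 0.293 * 100 = 5.119

5.119 %


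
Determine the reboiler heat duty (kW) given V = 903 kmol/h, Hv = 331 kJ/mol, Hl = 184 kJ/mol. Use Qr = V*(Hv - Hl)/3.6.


Qr = 903 * (331 - 184) / 3.6 = 903 * 147 / 3.6 = 36870

36870 kW


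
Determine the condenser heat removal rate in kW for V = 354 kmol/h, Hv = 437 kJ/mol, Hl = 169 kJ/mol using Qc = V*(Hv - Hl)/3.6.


Qc = 354 * (437 - 169) / 3.6 = 354 * 268 / 3.6 = 26350

26350 kW


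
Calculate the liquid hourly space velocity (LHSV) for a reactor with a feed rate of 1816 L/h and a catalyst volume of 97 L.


LHSV = volumetric feed rate / catalyst volume
= 1816 L/h / 97 L
= 18.72 h^-1

18.72 h^-1


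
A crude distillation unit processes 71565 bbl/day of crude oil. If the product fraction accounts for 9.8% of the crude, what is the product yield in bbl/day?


Crude throughput = 71565 bbl/day
Fraction yield = 9.8%
yield = throughput * fraction / 100
yield = 71565 * 9.8 / 100 = 7013.37

7013.37 bbl/day


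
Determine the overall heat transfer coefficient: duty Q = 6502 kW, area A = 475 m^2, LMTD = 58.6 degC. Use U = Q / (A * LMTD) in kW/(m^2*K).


From Q = U*A*LMTD, U = Q / (A * LMTD)
U = 6502 / (475 * 58.6) = 6502 / 27835 = 0.2336

0.2336 kW/(m^2*K)


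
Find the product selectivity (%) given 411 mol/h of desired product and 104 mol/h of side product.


Selectivity = desired / (desired + undesired) * 100
Total products = 411 + 104 = 515 mol/h
S = 411 / 515 * 100
= 0.7981 * 100
= 79.81 %

79.81 %


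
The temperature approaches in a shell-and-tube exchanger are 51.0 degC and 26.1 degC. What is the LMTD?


LMTD = (dT1 - dT2) / ln(dT1/dT2)
= (51.0 - 26.1) / ln(51.0 / 26.1) = 24.9 / 0.66989 = 37.17

37.17 degC


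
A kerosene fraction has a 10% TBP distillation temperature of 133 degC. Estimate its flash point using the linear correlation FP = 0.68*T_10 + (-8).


FP = 0.68 * 133 + (-8) = 82.44

82.44 degC


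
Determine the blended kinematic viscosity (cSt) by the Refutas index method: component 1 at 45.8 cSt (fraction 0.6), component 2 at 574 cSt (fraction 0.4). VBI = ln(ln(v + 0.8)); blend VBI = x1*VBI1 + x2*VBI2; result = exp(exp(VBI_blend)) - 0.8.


Refutas method: VBN_i = 14.534*ln(ln(visc_i + 0.8)) + 10.975, blended linearly by mass fraction; since VBN is linear in VBI_i = ln(ln(visc_i + 0.8)) and the fractions sum to 1, blend VBI directly: visc = exp(exp(VBI_blend)) - 0.8
VBI_1 = ln(ln(45.8 + 0.8)) = 1.34589
VBI_2 = ln(ln(574 + 0.8)) = 1.84909
VBI_blend = 0.6 * 1.34589 + 0.4 * 1.84909 = 1.54717
visc_blend = exp(exp(1.54717)) - 0.8 = 108.9

108.9 cSt


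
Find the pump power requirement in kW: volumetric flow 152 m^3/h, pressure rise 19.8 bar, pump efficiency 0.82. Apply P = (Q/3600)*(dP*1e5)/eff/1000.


Q = 152 / 3600 = 0.0422222 m^3/s
P = 0.0422222 * (19.8 * 1e5) / 0.82 / 1000 = 102.0

102.0 kW


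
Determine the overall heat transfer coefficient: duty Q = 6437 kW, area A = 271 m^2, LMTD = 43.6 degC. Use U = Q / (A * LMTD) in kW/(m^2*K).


From Q = U*A*LMTD, U = Q / (A * LMTD)
U = 6437 / (271 * 43.6) = 6437 / 11815.6 = 0.5448

0.5448 kW/(m^2*K)


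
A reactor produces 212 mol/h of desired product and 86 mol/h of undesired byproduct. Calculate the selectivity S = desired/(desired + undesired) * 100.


Selectivity = desired / (desired + undesired) * 100
Total products = 212 + 86 = 298 mol/h
S = 212 / 298 * 100
= 0.7114 * 100
= 71.14 %

71.14 %


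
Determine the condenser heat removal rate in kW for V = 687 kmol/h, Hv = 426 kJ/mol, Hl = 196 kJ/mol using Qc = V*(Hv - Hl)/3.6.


Qc = 687 * (426 - 196) / 3.6 = 687 * 230 / 3.6 = 43890

43890 kW


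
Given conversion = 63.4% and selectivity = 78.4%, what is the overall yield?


Overall yield = conversion (%) * selectivity (%) / 100
Conversion = 63.4%, Selectivity = 78.4%
Y = 63.4 * 78.4 / 100
= 49.7056 %

49.7056 %


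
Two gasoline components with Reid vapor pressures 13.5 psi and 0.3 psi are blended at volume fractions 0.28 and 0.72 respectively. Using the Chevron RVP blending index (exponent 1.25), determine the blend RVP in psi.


Chevron index: RVP_blend = (sum xi*RVPi^1.25)^(1/1.25)
RVP^1.25 terms: 0.28 * 13.5^1.25 + 0.72 * 0.3^1.25 = 7.40547
RVP_blend = 7.40547^(1/1.25) = 4.962

4.962 psi


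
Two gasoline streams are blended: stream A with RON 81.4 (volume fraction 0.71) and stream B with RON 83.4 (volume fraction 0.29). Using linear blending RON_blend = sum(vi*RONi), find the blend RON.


Linear blending: RON_blend = sum(vi * RONi)
Contribution 1: 0.71 * 81.4 = 57.794
Contribution 2: 0.29 * 83.4 = 24.186
RON_blend = 57.794 + 24.186 = 81.98

81.98


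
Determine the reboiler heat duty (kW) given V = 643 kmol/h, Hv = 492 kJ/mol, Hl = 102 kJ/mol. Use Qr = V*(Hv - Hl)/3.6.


Qr = 643 * (492 - 102) / 3.6 = 643 * 390 / 3.6 = 69660

69660 kW


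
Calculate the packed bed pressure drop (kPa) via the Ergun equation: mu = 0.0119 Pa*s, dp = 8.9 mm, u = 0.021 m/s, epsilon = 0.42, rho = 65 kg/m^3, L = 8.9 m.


dp = 8.9 mm = 0.0089 m
Viscous term = 150*0.0119*0.021*(1-0.42)^2 / (0.0089^2*0.42^3) = 2148.75
Inertial term = 1.75*65*0.021^2*(1-0.42) / (0.0089*0.42^3) = 44.1245
dP/L = 2148.75 + 44.1245 = 2192.87 Pa/m
dP = 2192.87 * 8.9 / 1000 = 19.52 kPa

19.52 kPa


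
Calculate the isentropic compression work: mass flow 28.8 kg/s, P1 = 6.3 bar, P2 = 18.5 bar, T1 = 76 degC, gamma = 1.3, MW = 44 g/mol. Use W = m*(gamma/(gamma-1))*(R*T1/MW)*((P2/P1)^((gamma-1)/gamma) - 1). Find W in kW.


Isentropic work: W = m*(gamma/(gamma-1))*(R*T1/MW)*((P2/P1)^((gamma-1)/gamma) - 1)
T1 = 76 + 273.15 = 349.15 K
Pressure ratio = 18.5 / 6.3 = 2.93651
Exponent = (1.3 - 1)/1.3 = 0.230769
(P2/P1)^exp - 1 = 2.93651^0.230769 - 1 = 0.282215
W = 28.8 * 1.3 / 0.3 * 8.314 * 349.15 / 44 * 0.282215 = 2324

2324 kW


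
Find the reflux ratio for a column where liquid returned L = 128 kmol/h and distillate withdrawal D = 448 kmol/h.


Reflux ratio definition: R = L / D (liquid returned / distillate withdrawn)
L = 128 kmol/h, D = 448 kmol/h
R = 128 / 448 = 0.2857

0.2857


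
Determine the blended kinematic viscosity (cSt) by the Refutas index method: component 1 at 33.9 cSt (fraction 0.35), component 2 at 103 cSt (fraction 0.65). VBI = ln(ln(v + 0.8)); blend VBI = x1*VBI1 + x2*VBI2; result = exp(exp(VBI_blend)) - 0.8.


Refutas method: VBN_i = 14.534*ln(ln(visc_i + 0.8)) + 10.975, blended linearly by mass fraction; since VBN is linear in VBI_i = ln(ln(visc_i + 0.8)) and the fractions sum to 1, blend VBI directly: visc = exp(exp(VBI_blend)) - 0.8
VBI_1 = ln(ln(33.9 + 0.8)) = 1.26603
VBI_2 = ln(ln(103 + 0.8)) = 1.53525
VBI_blend = 0.35 * 1.26603 + 0.65 * 1.53525 = 1.44102
visc_blend = exp(exp(1.44102)) - 0.8 = 67.57

67.57 cSt


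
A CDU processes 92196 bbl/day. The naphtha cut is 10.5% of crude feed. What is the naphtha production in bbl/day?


Crude throughput = 92196 bbl/day
Fraction yield = 10.5%
yield = throughput * fraction / 100
yield = 92196 * 10.5 / 100 = 9680.58

9680.58 bbl/day


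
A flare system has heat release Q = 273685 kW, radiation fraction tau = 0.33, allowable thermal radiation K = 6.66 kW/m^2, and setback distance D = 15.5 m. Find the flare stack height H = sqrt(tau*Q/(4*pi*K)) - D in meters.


tau*Q/(4*pi*K) = 0.33 * 273685 / (4 * pi * 6.66) = 1079.15
sqrt(1079.15) = 32.8504
H = 32.8504 - 15.5 = 17.35

17.35 m


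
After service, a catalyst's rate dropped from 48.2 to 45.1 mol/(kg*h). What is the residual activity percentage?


Activity (%) = (rate_used / rate_fresh) * 100
rate_used = 45.1, rate_fresh = 48.2
= (45.1 / 48.2) * 100
= 0.9357 * 100 = 93.57

93.57 %


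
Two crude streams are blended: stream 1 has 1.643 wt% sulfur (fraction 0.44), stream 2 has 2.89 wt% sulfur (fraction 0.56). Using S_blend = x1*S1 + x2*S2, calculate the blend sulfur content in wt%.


Linear sulfur blending: S_blend = x1*S1 + x2*S2
Contribution 1: 0.44 * 1.643 = 0.72292 wt%
Contribution 2: 0.56 * 2.89 = 1.6184 wt%
S_blend = 0.72292 + 1.6184 = 2.34132

2.34132 wt%


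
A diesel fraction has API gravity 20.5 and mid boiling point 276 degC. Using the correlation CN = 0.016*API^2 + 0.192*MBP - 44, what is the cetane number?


CN = 0.016 * 20.5^2 + 0.192 * 276 - 44
CN = 6.724 + 52.992 - 44 = 15.716

15.716


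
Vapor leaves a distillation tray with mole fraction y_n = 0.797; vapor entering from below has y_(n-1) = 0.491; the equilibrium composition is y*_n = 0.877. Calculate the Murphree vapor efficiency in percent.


Murphree vapor efficiency: EMV = (y_n - y_(n-1)) / (y*_n - y_(n-1)) * 100
EMV = (0.797 - 0.491) / (0.877 - 0.491) * 100 = 0.306 / 0.386 * 100 = 79.27

79.27 %


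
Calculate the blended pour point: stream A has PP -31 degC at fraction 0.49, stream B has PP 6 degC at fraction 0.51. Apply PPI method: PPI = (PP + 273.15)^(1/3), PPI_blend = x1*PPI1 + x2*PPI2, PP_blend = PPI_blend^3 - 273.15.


PPI_1 = (-31 + 273.15)^(1/3) = 6.232967
PPI_2 = (6 + 273.15)^(1/3) = 6.535506
PPI_blend = 0.49 * 6.232967 + 0.51 * 6.535506 = 6.387262
PP_blend = 6.387262^3 - 273.15 = 260.5819 - 273.15 = -12.57

-12.57 degC


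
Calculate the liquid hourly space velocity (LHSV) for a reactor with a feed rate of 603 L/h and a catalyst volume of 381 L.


LHSV = volumetric feed rate / catalyst volume
= 603 L/h / 381 L
= 1.583 h^-1

1.583 h^-1


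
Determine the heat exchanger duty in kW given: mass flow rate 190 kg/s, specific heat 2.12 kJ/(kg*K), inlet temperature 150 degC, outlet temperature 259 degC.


Q = m_dot * cp * delta_T
delta_T = 259 - 150 = 109 K
Q = 190 * 2.12 * 109
= 402.8 * 109
= 43905.2 kW

43905.2 kW


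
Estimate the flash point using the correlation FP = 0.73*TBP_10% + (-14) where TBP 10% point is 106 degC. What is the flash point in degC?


FP = 0.73 * 106 + (-14) = 63.38

63.38 degC


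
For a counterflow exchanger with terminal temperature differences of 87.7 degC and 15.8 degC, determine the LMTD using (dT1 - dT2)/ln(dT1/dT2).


LMTD = (dT1 - dT2) / ln(dT1/dT2)
= (87.7 - 15.8) / ln(87.7 / 15.8) = 71.9 / 1.71391 = 41.95

41.95 degC


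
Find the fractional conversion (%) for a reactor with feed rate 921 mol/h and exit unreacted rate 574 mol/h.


X = (F_in - F_out) / F_in * 100
Moles reacted = 921 - 574 = 347
X = 347 / 921 * 100
= 0.3768 * 100
= 37.68 %

37.68 %


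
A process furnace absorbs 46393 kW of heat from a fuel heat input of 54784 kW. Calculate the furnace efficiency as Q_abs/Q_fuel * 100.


Furnace efficiency = Q_absorbed / Q_fuel * 100
= 46393 / 54784 * 100 = 84.68

84.68 %


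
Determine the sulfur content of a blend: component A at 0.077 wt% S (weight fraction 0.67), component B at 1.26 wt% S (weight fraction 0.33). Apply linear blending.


Linear sulfur blending: S_blend = x1*S1 + x2*S2
Contribution 1: 0.67 * 0.077 = 0.05159 wt%
Contribution 2: 0.33 * 1.26 = 0.4158 wt%
S_blend = 0.05159 + 0.4158 = 0.46739

0.46739 wt%


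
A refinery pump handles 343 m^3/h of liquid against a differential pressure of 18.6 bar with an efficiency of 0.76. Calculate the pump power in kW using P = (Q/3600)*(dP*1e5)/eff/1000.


Q = 343 / 3600 = 0.0952778 m^3/s
P = 0.0952778 * (18.6 * 1e5) / 0.76 / 1000 = 233.2

233.2 kW


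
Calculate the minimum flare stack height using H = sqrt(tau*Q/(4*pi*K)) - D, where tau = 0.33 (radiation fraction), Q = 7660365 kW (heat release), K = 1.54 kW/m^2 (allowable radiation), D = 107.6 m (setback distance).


tau*Q/(4*pi*K) = 0.33 * 7660365 / (4 * pi * 1.54) = 130627
sqrt(130627) = 361.424
H = 361.424 - 107.6 = 253.8

253.8 m


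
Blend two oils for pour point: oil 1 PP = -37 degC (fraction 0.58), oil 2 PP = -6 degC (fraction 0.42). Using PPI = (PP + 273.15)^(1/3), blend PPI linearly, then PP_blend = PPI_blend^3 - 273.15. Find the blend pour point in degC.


PPI_1 = (-37 + 273.15)^(1/3) = 6.181056
PPI_2 = (-6 + 273.15)^(1/3) = 6.440482
PPI_blend = 0.58 * 6.181056 + 0.42 * 6.440482 = 6.290015
PP_blend = 6.290015^3 - 273.15 = 248.86 - 273.15 = -24.29

-24.29 degC


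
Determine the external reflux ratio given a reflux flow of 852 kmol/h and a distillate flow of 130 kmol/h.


Reflux ratio definition: R = L / D (liquid returned / distillate withdrawn)
L = 852 kmol/h, D = 130 kmol/h
R = 852 / 130 = 6.554

6.554


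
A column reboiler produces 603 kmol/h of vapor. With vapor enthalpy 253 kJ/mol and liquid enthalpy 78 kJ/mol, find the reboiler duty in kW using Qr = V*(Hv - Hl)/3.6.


Qr = 603 * (253 - 78) / 3.6 = 603 * 175 / 3.6 = 29310

29310 kW


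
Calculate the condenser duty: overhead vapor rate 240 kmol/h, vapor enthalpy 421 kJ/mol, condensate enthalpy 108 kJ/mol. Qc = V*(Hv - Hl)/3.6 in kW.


Qc = 240 * (421 - 108) / 3.6 = 240 * 313 / 3.6 = 20870

20870 kW


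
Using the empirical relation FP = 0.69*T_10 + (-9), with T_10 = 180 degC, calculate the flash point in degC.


FP = 0.69 * 180 + (-9) = 115.2

115.2 degC


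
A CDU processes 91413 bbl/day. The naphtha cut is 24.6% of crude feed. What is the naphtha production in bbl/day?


Crude throughput = 91413 bbl/day
Fraction yield = 24.6%
yield = throughput * fraction / 100
yield = 91413 * 24.6 / 100 = 22487.598

22487.598 bbl/day


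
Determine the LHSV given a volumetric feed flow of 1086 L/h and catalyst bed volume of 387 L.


LHSV = volumetric feed rate / catalyst volume
= 1086 L/h / 387 L
= 2.806 h^-1

2.806 h^-1


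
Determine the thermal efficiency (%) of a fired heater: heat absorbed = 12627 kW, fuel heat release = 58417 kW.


Furnace efficiency = Q_absorbed / Q_fuel * 100
= 12627 / 58417 * 100 = 21.62

21.62 %


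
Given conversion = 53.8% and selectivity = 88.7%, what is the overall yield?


Overall yield = conversion (%) * selectivity (%) / 100
Conversion = 53.8%, Selectivity = 88.7%
Y = 53.8 * 88.7 / 100
= 47.7206 %

47.7206 %


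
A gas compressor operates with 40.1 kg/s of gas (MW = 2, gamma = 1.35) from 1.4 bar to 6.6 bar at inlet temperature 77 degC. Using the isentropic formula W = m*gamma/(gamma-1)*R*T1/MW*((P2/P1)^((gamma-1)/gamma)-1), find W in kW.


Isentropic work: W = m*(gamma/(gamma-1))*(R*T1/MW)*((P2/P1)^((gamma-1)/gamma) - 1)
T1 = 77 + 273.15 = 350.15 K
Pressure ratio = 6.6 / 1.4 = 4.71429
Exponent = (1.35 - 1)/1.35 = 0.259259
(P2/P1)^exp - 1 = 4.71429^0.259259 - 1 = 0.494821
W = 40.1 * 1.35 / 0.35 * 8.314 * 350.15 / 2 * 0.494821 = 111400

111400 kW


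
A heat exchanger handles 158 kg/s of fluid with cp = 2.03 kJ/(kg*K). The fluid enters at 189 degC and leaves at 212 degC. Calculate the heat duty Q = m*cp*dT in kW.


Q = m_dot * cp * delta_T
delta_T = 212 - 189 = 23 K
Q = 158 * 2.03 * 23
= 320.74 * 23
= 7377.02 kW

7377.02 kW


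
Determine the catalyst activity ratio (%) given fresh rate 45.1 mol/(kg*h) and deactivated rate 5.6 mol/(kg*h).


Activity (%) = (rate_used / rate_fresh) * 100
rate_used = 5.6, rate_fresh = 45.1
= (5.6 / 45.1) * 100
= 0.1242 * 100 = 12.42

12.42 %
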